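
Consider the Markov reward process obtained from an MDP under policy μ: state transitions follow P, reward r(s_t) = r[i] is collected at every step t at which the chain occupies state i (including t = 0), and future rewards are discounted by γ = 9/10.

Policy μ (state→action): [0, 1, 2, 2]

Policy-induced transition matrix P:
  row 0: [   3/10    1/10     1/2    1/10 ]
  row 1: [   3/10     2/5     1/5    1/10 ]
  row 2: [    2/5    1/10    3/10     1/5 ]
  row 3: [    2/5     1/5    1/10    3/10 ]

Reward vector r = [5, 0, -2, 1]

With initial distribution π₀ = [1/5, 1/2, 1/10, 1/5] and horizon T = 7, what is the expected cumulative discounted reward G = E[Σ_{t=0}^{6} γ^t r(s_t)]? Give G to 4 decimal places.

G = 6.3412

t=0: π = [0.2000, 0.5000, 0.1000, 0.2000], E[r] = 1.0000, γ^t·E[r] = 1.000000, running G = 1.000000
t=1: π = [0.3300, 0.2700, 0.2500, 0.1500], E[r] = 1.3000, γ^t·E[r] = 1.170000, running G = 2.170000
t=2: π = [0.3400, 0.1960, 0.3090, 0.1550], E[r] = 1.2370, γ^t·E[r] = 1.001970, running G = 3.171970
t=3: π = [0.3464, 0.1743, 0.3174, 0.1619], E[r] = 1.2591, γ^t·E[r] = 0.917884, running G = 4.089854
t=4: π = [0.3479, 0.1685, 0.3195, 0.1641], E[r] = 1.2648, γ^t·E[r] = 0.829855, running G = 4.919709
t=5: π = [0.3484, 0.1670, 0.3199, 0.1648], E[r] = 1.2667, γ^t·E[r] = 0.747996, running G = 5.667705
t=6: π = [0.3485, 0.1666, 0.3200, 0.1649], E[r] = 1.2672, γ^t·E[r] = 0.673465, running G = 6.341170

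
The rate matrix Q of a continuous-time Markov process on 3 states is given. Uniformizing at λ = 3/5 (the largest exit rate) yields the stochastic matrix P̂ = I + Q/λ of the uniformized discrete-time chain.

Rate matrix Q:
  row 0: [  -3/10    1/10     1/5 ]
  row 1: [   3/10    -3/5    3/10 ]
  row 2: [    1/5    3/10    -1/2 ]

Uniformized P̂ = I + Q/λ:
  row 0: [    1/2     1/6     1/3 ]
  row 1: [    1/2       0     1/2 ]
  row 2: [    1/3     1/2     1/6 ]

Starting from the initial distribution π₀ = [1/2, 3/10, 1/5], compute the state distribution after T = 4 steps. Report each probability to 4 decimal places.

t=0: π = [0.5000, 0.3000, 0.2000]
t=1: π = [0.4667, 0.1833, 0.3500]
t=2: π = [0.4417, 0.2528, 0.3056]
t=3: π = [0.4491, 0.2264, 0.3245]
t=4: π = [0.4459, 0.2371, 0.3170]

π = [0.4459, 0.2371, 0.3170]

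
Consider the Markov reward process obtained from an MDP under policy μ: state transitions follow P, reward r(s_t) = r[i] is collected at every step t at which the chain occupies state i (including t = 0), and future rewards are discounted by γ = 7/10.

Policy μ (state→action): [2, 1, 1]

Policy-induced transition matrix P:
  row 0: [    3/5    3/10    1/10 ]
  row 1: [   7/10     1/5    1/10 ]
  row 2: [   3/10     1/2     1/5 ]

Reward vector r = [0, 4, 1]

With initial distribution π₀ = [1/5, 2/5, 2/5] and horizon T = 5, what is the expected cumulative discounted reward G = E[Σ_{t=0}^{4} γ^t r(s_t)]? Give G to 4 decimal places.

t=0: π = [0.2000, 0.4000, 0.4000], E[r] = 2.0000, γ^t·E[r] = 2.000000, running G = 2.000000
t=1: π = [0.5200, 0.3400, 0.1400], E[r] = 1.5000, γ^t·E[r] = 1.050000, running G = 3.050000
t=2: π = [0.5920, 0.2940, 0.1140], E[r] = 1.2900, γ^t·E[r] = 0.632100, running G = 3.682100
t=3: π = [0.5952, 0.2934, 0.1114], E[r] = 1.2850, γ^t·E[r] = 0.440755, running G = 4.122855
t=4: π = [0.5959, 0.2929, 0.1111], E[r] = 1.2829, γ^t·E[r] = 0.308024, running G = 4.430879

G = 4.4309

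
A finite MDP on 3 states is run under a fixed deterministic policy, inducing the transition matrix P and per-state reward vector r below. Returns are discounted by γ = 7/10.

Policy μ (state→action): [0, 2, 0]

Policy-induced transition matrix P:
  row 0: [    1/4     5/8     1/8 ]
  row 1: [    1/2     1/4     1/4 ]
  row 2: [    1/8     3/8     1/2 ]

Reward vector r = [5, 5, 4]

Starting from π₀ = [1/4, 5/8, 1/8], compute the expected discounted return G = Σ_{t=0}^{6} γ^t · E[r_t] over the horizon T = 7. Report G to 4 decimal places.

t=0: π = [0.2500, 0.6250, 0.1250], E[r] = 4.8750, γ^t·E[r] = 4.875000, running G = 4.875000
t=1: π = [0.3906, 0.3594, 0.2500], E[r] = 4.7500, γ^t·E[r] = 3.325000, running G = 8.200000
t=2: π = [0.3086, 0.4277, 0.2637], E[r] = 4.7363, γ^t·E[r] = 2.320801, running G = 10.520801
t=3: π = [0.3240, 0.3987, 0.2773], E[r] = 4.7227, γ^t·E[r] = 1.619871, running G = 12.140672
t=4: π = [0.3150, 0.4062, 0.2788], E[r] = 4.7212, γ^t·E[r] = 1.133551, running G = 13.274223
t=5: π = [0.3167, 0.4030, 0.2803], E[r] = 4.7197, γ^t·E[r] = 0.793234, running G = 14.067457
t=6: π = [0.3157, 0.4038, 0.2805], E[r] = 4.7195, γ^t·E[r] = 0.555245, running G = 14.622701

G = 14.6227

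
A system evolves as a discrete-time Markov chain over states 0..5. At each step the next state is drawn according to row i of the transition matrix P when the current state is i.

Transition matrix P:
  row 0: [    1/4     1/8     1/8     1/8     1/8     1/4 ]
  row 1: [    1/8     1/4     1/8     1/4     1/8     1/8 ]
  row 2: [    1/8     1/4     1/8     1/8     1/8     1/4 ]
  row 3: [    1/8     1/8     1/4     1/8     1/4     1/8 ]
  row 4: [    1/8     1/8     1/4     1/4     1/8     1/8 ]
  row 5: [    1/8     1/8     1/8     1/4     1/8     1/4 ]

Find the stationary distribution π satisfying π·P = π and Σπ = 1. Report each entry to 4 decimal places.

π = [0.1429, 0.1667, 0.1670, 0.1878, 0.1485, 0.1871]

Balance equations π_j = Σ_i π_i·P[i][j]:
  π_0 = 1/4·π_0 + 1/8·π_1 + 1/8·π_2 + 1/8·π_3 + 1/8·π_4 + 1/8·π_5
  π_1 = 1/8·π_0 + 1/4·π_1 + 1/4·π_2 + 1/8·π_3 + 1/8·π_4 + 1/8·π_5
  π_2 = 1/8·π_0 + 1/8·π_1 + 1/8·π_2 + 1/4·π_3 + 1/4·π_4 + 1/8·π_5
  π_3 = 1/8·π_0 + 1/4·π_1 + 1/8·π_2 + 1/8·π_3 + 1/4·π_4 + 1/4·π_5
  π_4 = 1/8·π_0 + 1/8·π_1 + 1/8·π_2 + 1/4·π_3 + 1/8·π_4 + 1/8·π_5
  normalize: π_0 + π_1 + π_2 + π_3 + π_4 + π_5 = 1
Solving the linear system gives exactly π = [1/7, 531/3185, 76/455, 769/4095, 608/4095, 596/3185].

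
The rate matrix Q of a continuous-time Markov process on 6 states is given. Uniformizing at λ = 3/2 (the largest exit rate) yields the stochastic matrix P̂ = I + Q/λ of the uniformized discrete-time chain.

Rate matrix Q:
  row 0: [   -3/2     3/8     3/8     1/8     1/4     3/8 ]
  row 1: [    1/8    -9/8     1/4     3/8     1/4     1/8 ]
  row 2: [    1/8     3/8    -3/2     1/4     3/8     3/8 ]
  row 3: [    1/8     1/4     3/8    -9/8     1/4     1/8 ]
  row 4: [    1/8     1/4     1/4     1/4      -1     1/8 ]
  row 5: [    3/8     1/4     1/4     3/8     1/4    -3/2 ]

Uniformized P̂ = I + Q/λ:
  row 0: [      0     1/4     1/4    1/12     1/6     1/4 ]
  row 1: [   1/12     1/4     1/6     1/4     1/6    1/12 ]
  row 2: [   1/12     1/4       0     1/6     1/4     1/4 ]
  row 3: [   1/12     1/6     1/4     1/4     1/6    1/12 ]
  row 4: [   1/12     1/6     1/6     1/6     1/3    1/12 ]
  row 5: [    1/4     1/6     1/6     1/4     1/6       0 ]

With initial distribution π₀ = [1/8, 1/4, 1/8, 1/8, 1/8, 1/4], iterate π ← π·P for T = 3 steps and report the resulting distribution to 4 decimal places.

t=0: π = [0.1250, 0.2500, 0.1250, 0.1250, 0.1250, 0.2500]
t=1: π = [0.1146, 0.2083, 0.1667, 0.2083, 0.1979, 0.1042]
t=2: π = [0.0911, 0.2075, 0.1658, 0.2005, 0.2135, 0.1215]
t=3: π = [0.0960, 0.2054, 0.1633, 0.2032, 0.2161, 0.1160]

π = [0.0960, 0.2054, 0.1633, 0.2032, 0.2161, 0.1160]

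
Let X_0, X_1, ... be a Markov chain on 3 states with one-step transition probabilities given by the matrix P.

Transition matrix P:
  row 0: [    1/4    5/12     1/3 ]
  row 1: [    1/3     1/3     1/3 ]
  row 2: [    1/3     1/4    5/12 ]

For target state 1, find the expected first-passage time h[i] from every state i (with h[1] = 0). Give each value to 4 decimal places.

h = [2.8085, 0.0000, 3.3191]

First-step conditioning: h[1] = 0; for i ≠ 1, h[i] = 1 + Σ_k P[i][k]·h[k].
  h[0] = 1 + 1/4·h[0] + 1/3·h[2]
  h[2] = 1 + 1/3·h[0] + 5/12·h[2]
Solving the 2×2 linear system over states ≠ 1 gives exactly h = [132/47, 0, 156/47] (h[1] = 0 is the target).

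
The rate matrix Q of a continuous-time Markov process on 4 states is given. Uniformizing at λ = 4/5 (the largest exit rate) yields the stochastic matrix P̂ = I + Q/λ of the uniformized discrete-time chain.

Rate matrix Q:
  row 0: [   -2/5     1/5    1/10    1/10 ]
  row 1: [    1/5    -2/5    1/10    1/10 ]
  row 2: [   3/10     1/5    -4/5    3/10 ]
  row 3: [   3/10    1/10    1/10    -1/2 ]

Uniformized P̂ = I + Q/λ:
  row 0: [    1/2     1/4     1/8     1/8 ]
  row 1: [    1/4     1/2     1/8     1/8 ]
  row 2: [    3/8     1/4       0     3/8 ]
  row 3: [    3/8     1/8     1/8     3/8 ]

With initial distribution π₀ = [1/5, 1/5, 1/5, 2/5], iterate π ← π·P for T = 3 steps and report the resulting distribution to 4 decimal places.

π = [0.3891, 0.2922, 0.1109, 0.2078]

t=0: π = [0.2000, 0.2000, 0.2000, 0.4000]
t=1: π = [0.3750, 0.2500, 0.1000, 0.2750]
t=2: π = [0.3906, 0.2781, 0.1125, 0.2188]
t=3: π = [0.3891, 0.2922, 0.1109, 0.2078]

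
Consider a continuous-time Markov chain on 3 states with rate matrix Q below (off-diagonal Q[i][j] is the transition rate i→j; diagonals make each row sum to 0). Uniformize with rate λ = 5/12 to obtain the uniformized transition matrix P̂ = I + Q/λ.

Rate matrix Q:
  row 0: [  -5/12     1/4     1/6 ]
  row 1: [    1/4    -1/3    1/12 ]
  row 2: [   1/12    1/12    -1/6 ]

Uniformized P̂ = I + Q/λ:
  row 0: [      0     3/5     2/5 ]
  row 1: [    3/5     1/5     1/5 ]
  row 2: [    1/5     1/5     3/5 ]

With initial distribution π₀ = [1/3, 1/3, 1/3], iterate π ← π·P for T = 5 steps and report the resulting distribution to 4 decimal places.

π = [0.2684, 0.3086, 0.4230]

t=0: π = [0.3333, 0.3333, 0.3333]
t=1: π = [0.2667, 0.3333, 0.4000]
t=2: π = [0.2800, 0.3067, 0.4133]
t=3: π = [0.2667, 0.3120, 0.4213]
t=4: π = [0.2715, 0.3067, 0.4219]
t=5: π = [0.2684, 0.3086, 0.4230]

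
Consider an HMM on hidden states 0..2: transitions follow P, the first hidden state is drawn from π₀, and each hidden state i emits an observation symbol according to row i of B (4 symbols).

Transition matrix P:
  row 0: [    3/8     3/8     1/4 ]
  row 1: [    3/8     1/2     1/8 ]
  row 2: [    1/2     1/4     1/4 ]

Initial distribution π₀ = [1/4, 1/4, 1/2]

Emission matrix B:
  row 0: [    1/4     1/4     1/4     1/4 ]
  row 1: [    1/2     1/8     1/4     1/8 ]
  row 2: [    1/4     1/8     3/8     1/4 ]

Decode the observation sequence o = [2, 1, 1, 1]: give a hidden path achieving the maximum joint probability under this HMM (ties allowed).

t=0: δ = [6.250e-02, 6.250e-02, 1.875e-01]  (obs o_0=2)
t=1: δ = [2.344e-02, 5.859e-03, 5.859e-03]  ψ = [2, 2, 2]  (obs o_1=1)
t=2: δ = [2.197e-03, 1.099e-03, 7.324e-04]  ψ = [0, 0, 0]  (obs o_2=1)
t=3: δ = [2.060e-04, 1.030e-04, 6.866e-05]  ψ = [0, 0, 0]  (obs o_3=1)
backtrack: best end state = 0; path = [2, 0, 0, 0]

path = [2, 0, 0, 0]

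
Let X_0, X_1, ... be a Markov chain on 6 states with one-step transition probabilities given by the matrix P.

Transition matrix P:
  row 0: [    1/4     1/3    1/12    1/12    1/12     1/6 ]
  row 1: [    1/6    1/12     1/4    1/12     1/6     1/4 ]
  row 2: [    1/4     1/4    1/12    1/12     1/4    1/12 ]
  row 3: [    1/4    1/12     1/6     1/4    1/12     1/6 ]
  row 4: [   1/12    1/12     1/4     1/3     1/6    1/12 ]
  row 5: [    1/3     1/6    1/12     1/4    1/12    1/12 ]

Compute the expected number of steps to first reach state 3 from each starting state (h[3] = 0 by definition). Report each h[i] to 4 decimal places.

h = [7.0403, 6.8243, 6.8456, 0.0000, 5.2392, 5.9904]

First-step conditioning: h[3] = 0; for i ≠ 3, h[i] = 1 + Σ_k P[i][k]·h[k].
  h[0] = 1 + 1/4·h[0] + 1/3·h[1] + 1/12·h[2] + 1/12·h[4] + 1/6·h[5]
  h[1] = 1 + 1/6·h[0] + 1/12·h[1] + 1/4·h[2] + 1/6·h[4] + 1/4·h[5]
  h[2] = 1 + 1/4·h[0] + 1/4·h[1] + 1/12·h[2] + 1/4·h[4] + 1/12·h[5]
  h[4] = 1 + 1/12·h[0] + 1/12·h[1] + 1/4·h[2] + 1/6·h[4] + 1/12·h[5]
  h[5] = 1 + 1/3·h[0] + 1/6·h[1] + 1/12·h[2] + 1/12·h[4] + 1/12·h[5]
Solving the 5×5 linear system over states ≠ 3 gives exactly h = [104288/14813, 101088/14813, 101404/14813, 0, 77608/14813, 88736/14813] (h[3] = 0 is the target).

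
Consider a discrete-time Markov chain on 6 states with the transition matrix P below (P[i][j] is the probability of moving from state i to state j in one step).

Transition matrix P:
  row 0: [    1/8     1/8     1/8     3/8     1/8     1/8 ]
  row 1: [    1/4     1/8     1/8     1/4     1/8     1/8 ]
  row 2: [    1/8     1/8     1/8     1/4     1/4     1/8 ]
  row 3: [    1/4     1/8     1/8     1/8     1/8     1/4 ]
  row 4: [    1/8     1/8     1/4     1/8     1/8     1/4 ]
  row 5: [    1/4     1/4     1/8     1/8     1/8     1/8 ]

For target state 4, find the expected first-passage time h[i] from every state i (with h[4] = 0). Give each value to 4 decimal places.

First-step conditioning: h[4] = 0; for i ≠ 4, h[i] = 1 + Σ_k P[i][k]·h[k].
  h[0] = 1 + 1/8·h[0] + 1/8·h[1] + 1/8·h[2] + 3/8·h[3] + 1/8·h[5]
  h[1] = 1 + 1/4·h[0] + 1/8·h[1] + 1/8·h[2] + 1/4·h[3] + 1/8·h[5]
  h[2] = 1 + 1/8·h[0] + 1/8·h[1] + 1/8·h[2] + 1/4·h[3] + 1/8·h[5]
  h[3] = 1 + 1/4·h[0] + 1/8·h[1] + 1/8·h[2] + 1/8·h[3] + 1/4·h[5]
  h[5] = 1 + 1/4·h[0] + 1/4·h[1] + 1/8·h[2] + 1/8·h[3] + 1/8·h[5]
Solving the 5×5 linear system over states ≠ 4 gives exactly h = [64/9, 64/9, 56/9, 64/9, 0, 64/9] (h[4] = 0 is the target).

h = [7.1111, 7.1111, 6.2222, 7.1111, 0.0000, 7.1111]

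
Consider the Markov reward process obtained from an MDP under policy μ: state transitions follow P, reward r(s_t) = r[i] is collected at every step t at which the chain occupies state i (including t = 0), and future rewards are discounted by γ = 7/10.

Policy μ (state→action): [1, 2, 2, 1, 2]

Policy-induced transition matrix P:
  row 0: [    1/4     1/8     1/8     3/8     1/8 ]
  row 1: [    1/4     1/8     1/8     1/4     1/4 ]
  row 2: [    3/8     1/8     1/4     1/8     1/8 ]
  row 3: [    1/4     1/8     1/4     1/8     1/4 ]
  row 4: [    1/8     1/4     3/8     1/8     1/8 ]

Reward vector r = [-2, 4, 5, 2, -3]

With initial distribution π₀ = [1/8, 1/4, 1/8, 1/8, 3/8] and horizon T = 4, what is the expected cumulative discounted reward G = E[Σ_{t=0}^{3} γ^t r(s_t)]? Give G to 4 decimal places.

t=0: π = [0.1250, 0.2500, 0.1250, 0.1250, 0.3750], E[r] = 0.5000, γ^t·E[r] = 0.500000, running G = 0.500000
t=1: π = [0.2188, 0.1719, 0.2500, 0.1875, 0.1719], E[r] = 1.3594, γ^t·E[r] = 0.951563, running G = 1.451563
t=2: π = [0.2598, 0.1465, 0.2227, 0.2012, 0.1699], E[r] = 1.0723, γ^t·E[r] = 0.525410, running G = 1.976973
t=3: π = [0.2566, 0.1462, 0.2205, 0.2083, 0.1685], E[r] = 1.0852, γ^t·E[r] = 0.372225, running G = 2.349198

G = 2.3492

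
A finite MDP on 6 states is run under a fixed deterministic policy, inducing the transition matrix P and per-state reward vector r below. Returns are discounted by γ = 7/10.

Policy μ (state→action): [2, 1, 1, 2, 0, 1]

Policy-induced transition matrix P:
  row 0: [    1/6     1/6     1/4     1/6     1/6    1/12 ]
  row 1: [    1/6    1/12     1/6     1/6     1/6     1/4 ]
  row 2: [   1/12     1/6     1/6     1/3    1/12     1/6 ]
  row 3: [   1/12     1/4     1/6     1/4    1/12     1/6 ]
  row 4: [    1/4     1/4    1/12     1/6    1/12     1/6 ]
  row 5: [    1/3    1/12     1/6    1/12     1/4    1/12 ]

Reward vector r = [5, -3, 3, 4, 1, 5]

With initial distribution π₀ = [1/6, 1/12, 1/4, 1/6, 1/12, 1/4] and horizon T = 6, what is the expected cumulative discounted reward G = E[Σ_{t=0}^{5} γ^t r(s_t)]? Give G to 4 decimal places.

G = 8.3293

t=0: π = [0.1667, 0.0833, 0.2500, 0.1667, 0.0833, 0.2500], E[r] = 3.3333, γ^t·E[r] = 3.333333, running G = 3.333333
t=1: π = [0.1806, 0.1597, 0.1736, 0.2014, 0.1458, 0.1389], E[r] = 2.5903, γ^t·E[r] = 1.813194, running G = 5.146528
t=2: π = [0.1707, 0.1707, 0.1696, 0.2008, 0.1348, 0.1534], E[r] = 2.5550, γ^t·E[r] = 1.251939, running G = 6.398466
t=3: π = [0.1726, 0.1676, 0.1697, 0.1989, 0.1373, 0.1539], E[r] = 2.5714, γ^t·E[r] = 0.881981, running G = 7.280448
t=4: π = [0.1730, 0.1679, 0.1696, 0.1987, 0.1373, 0.1534], E[r] = 2.5696, γ^t·E[r] = 0.616967, running G = 7.897415
t=5: π = [0.1730, 0.1679, 0.1696, 0.1987, 0.1373, 0.1535], E[r] = 2.5696, γ^t·E[r] = 0.431874, running G = 8.329288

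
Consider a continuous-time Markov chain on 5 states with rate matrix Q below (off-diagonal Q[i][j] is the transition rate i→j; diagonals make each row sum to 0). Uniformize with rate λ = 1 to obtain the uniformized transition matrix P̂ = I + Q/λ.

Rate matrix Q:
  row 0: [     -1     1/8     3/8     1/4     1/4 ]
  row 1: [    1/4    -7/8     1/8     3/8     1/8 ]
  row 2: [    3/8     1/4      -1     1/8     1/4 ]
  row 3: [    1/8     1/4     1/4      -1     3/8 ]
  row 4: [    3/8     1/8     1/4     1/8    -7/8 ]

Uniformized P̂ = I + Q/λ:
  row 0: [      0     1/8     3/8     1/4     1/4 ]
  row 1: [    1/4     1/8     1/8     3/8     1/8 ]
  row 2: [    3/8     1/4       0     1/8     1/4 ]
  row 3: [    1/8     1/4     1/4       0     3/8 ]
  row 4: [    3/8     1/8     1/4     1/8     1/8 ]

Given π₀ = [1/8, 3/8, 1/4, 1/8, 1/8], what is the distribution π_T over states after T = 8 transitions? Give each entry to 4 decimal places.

π = [0.2253, 0.1725, 0.2053, 0.1745, 0.2224]

t=0: π = [0.1250, 0.3750, 0.2500, 0.1250, 0.1250]
t=1: π = [0.2500, 0.1719, 0.1563, 0.2188, 0.2031]
t=2: π = [0.2051, 0.1719, 0.2207, 0.1719, 0.2305]
t=3: π = [0.2336, 0.1741, 0.1990, 0.1721, 0.2212]
t=4: π = [0.2226, 0.1714, 0.2077, 0.1762, 0.2221]
t=5: π = [0.2261, 0.1730, 0.2045, 0.1736, 0.2228]
t=6: π = [0.2252, 0.1723, 0.2055, 0.1748, 0.2222]
t=7: π = [0.2253, 0.1725, 0.2052, 0.1744, 0.2225]
t=8: π = [0.2253, 0.1725, 0.2053, 0.1745, 0.2224]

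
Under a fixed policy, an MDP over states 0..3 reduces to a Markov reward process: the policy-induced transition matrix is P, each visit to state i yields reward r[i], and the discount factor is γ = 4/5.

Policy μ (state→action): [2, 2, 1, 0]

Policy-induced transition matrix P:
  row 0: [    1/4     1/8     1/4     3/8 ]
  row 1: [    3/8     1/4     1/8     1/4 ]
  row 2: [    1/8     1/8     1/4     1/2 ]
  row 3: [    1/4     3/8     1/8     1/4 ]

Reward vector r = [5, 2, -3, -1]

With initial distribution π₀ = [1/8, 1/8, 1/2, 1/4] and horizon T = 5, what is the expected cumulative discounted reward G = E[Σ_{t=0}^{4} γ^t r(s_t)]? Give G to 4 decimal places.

G = 0.8657

t=0: π = [0.1250, 0.1250, 0.5000, 0.2500], E[r] = -0.8750, γ^t·E[r] = -0.875000, running G = -0.875000
t=1: π = [0.2031, 0.2031, 0.2031, 0.3906], E[r] = 0.4219, γ^t·E[r] = 0.337500, running G = -0.537500
t=2: π = [0.2500, 0.2480, 0.1758, 0.3262], E[r] = 0.8926, γ^t·E[r] = 0.571250, running G = 0.033750
t=3: π = [0.2590, 0.2375, 0.1782, 0.3252], E[r] = 0.9104, γ^t·E[r] = 0.466125, running G = 0.499875
t=4: π = [0.2574, 0.2360, 0.1797, 0.3269], E[r] = 0.8932, γ^t·E[r] = 0.365838, running G = 0.865713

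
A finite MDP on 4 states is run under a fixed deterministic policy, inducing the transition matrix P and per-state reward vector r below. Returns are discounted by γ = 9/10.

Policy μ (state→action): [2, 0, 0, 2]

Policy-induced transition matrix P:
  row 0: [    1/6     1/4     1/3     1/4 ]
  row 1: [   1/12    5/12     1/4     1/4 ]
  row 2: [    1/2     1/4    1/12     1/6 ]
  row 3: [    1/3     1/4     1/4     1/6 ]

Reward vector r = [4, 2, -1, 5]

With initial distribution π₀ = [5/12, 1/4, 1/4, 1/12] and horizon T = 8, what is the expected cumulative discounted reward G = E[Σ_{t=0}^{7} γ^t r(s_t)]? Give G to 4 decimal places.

G = 13.8249

t=0: π = [0.4167, 0.2500, 0.2500, 0.0833], E[r] = 2.3333, γ^t·E[r] = 2.333333, running G = 2.333333
t=1: π = [0.2431, 0.2917, 0.2431, 0.2222], E[r] = 2.4236, γ^t·E[r] = 2.181250, running G = 4.514583
t=2: π = [0.2604, 0.2986, 0.2297, 0.2112], E[r] = 2.4653, γ^t·E[r] = 1.996875, running G = 6.511458
t=3: π = [0.2536, 0.2998, 0.2334, 0.2133], E[r] = 2.4467, γ^t·E[r] = 1.783617, running G = 8.295076
t=4: π = [0.2550, 0.3000, 0.2322, 0.2128], E[r] = 2.4517, γ^t·E[r] = 1.608567, running G = 9.903643
t=5: π = [0.2545, 0.3000, 0.2325, 0.2129], E[r] = 2.4502, γ^t·E[r] = 1.446813, running G = 11.350455
t=6: π = [0.2547, 0.3000, 0.2325, 0.2129], E[r] = 2.4506, γ^t·E[r] = 1.302355, running G = 12.652810
t=7: π = [0.2546, 0.3000, 0.2325, 0.2129], E[r] = 2.4505, γ^t·E[r] = 1.172061, running G = 13.824872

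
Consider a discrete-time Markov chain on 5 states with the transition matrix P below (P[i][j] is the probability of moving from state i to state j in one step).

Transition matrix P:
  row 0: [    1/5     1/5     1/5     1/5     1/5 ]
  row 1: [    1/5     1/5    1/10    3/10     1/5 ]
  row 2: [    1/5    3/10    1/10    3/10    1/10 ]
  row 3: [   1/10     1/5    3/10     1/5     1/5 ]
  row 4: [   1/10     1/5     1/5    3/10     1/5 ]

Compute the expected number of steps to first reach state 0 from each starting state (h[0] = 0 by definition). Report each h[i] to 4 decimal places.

h = [0.0000, 6.4744, 6.4103, 7.0513, 7.1154]

First-step conditioning: h[0] = 0; for i ≠ 0, h[i] = 1 + Σ_k P[i][k]·h[k].
  h[1] = 1 + 1/5·h[1] + 1/10·h[2] + 3/10·h[3] + 1/5·h[4]
  h[2] = 1 + 3/10·h[1] + 1/10·h[2] + 3/10·h[3] + 1/10·h[4]
  h[3] = 1 + 1/5·h[1] + 3/10·h[2] + 1/5·h[3] + 1/5·h[4]
  h[4] = 1 + 1/5·h[1] + 1/5·h[2] + 3/10·h[3] + 1/5·h[4]
Solving the 4×4 linear system over states ≠ 0 gives exactly h = [0, 505/78, 250/39, 275/39, 185/26] (h[0] = 0 is the target).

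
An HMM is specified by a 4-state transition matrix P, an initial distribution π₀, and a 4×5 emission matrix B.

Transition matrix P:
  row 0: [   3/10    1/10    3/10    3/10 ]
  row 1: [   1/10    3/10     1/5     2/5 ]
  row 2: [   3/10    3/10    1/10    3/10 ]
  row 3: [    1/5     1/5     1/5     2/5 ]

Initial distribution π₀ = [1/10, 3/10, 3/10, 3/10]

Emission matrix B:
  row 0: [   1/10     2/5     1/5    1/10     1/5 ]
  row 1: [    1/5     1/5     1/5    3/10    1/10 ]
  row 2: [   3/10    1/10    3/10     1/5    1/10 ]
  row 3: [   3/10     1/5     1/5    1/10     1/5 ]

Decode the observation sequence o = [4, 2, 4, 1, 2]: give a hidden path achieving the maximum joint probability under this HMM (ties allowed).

path = [3, 3, 3, 0, 2]

t=0: δ = [2.000e-02, 3.000e-02, 3.000e-02, 6.000e-02]  (obs o_0=4)
t=1: δ = [2.400e-03, 2.400e-03, 3.600e-03, 4.800e-03]  ψ = [3, 3, 3, 3]  (obs o_1=2)
t=2: δ = [2.160e-04, 1.080e-04, 9.600e-05, 3.840e-04]  ψ = [2, 2, 3, 3]  (obs o_2=4)
t=3: δ = [3.072e-05, 1.536e-05, 7.680e-06, 3.072e-05]  ψ = [3, 3, 3, 3]  (obs o_3=1)
t=4: δ = [1.843e-06, 1.229e-06, 2.765e-06, 2.458e-06]  ψ = [0, 3, 0, 3]  (obs o_4=2)
backtrack: best end state = 2; path = [3, 3, 3, 0, 2]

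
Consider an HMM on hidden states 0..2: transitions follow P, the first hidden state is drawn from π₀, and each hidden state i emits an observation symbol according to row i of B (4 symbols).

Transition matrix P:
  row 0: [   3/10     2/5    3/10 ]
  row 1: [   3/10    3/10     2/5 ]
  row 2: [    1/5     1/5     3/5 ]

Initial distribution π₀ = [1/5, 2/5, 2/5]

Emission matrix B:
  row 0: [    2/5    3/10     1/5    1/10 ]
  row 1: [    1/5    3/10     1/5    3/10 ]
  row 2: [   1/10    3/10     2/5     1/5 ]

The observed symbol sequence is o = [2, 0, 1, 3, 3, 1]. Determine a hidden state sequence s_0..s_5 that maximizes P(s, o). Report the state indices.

path = [2, 2, 2, 2, 2, 2]

t=0: δ = [4.000e-02, 8.000e-02, 1.600e-01]  (obs o_0=2)
t=1: δ = [1.280e-02, 6.400e-03, 9.600e-03]  ψ = [2, 2, 2]  (obs o_1=0)
t=2: δ = [1.152e-03, 1.536e-03, 1.728e-03]  ψ = [0, 0, 2]  (obs o_2=1)
t=3: δ = [4.608e-05, 1.382e-04, 2.074e-04]  ψ = [1, 0, 2]  (obs o_3=3)
t=4: δ = [4.147e-06, 1.244e-05, 2.488e-05]  ψ = [1, 1, 2]  (obs o_4=3)
t=5: δ = [1.493e-06, 1.493e-06, 4.479e-06]  ψ = [2, 2, 2]  (obs o_5=1)
backtrack: best end state = 2; path = [2, 2, 2, 2, 2, 2]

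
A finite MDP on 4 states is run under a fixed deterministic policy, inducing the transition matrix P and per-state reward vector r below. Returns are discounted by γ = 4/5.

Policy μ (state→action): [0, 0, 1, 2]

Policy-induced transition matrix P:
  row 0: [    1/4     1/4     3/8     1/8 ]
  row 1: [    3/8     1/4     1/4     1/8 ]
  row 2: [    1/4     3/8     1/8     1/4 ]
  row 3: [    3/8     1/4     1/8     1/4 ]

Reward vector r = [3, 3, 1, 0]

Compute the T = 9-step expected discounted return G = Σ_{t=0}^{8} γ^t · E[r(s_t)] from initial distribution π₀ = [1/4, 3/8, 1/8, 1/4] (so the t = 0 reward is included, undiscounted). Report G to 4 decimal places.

t=0: π = [0.2500, 0.3750, 0.1250, 0.2500], E[r] = 2.0000, γ^t·E[r] = 2.000000, running G = 2.000000
t=1: π = [0.3281, 0.2656, 0.2344, 0.1719], E[r] = 2.0156, γ^t·E[r] = 1.612500, running G = 3.612500
t=2: π = [0.3047, 0.2793, 0.2402, 0.1758], E[r] = 1.9922, γ^t·E[r] = 1.275000, running G = 4.887500
t=3: π = [0.3069, 0.2800, 0.2361, 0.1770], E[r] = 1.9968, γ^t·E[r] = 1.022375, running G = 5.909875
t=4: π = [0.3071, 0.2795, 0.2367, 0.1766], E[r] = 1.9966, γ^t·E[r] = 0.817825, running G = 6.727700
t=5: π = [0.3070, 0.2796, 0.2367, 0.1767], E[r] = 1.9965, γ^t·E[r] = 0.654229, running G = 7.381929
t=6: π = [0.3070, 0.2796, 0.2367, 0.1767], E[r] = 1.9966, γ^t·E[r] = 0.523389, running G = 7.905318
t=7: π = [0.3070, 0.2796, 0.2367, 0.1767], E[r] = 1.9966, γ^t·E[r] = 0.418711, running G = 8.324029
t=8: π = [0.3070, 0.2796, 0.2367, 0.1767], E[r] = 1.9966, γ^t·E[r] = 0.334969, running G = 8.658998

G = 8.6590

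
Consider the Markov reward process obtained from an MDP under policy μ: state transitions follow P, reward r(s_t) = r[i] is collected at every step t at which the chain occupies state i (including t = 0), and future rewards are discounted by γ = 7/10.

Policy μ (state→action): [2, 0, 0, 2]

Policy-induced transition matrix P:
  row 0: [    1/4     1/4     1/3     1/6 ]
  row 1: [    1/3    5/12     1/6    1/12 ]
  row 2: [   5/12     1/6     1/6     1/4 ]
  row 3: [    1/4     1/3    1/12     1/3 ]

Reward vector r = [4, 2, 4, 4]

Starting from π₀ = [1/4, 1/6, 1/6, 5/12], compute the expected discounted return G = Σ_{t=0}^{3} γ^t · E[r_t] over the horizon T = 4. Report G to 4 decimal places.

G = 8.8754

t=0: π = [0.2500, 0.1667, 0.1667, 0.4167], E[r] = 3.6667, γ^t·E[r] = 3.666667, running G = 3.666667
t=1: π = [0.2917, 0.2986, 0.1736, 0.2361], E[r] = 3.4028, γ^t·E[r] = 2.381944, running G = 6.048611
t=2: π = [0.3038, 0.3050, 0.1956, 0.1956], E[r] = 3.3900, γ^t·E[r] = 1.661123, running G = 7.709734
t=3: π = [0.3080, 0.3008, 0.2010, 0.1902], E[r] = 3.3983, γ^t·E[r] = 1.165631, running G = 8.875365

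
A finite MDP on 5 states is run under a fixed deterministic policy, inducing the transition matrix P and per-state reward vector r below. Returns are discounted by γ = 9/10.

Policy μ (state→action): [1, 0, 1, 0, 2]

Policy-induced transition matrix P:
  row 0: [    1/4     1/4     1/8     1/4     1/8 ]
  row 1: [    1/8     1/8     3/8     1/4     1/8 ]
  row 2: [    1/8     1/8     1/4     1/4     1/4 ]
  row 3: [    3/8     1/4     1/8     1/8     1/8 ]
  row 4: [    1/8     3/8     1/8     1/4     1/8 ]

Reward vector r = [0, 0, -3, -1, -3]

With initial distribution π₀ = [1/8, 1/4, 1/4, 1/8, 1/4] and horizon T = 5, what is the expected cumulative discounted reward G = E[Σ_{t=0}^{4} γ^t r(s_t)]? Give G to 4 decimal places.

G = -5.6850

t=0: π = [0.1250, 0.2500, 0.2500, 0.1250, 0.2500], E[r] = -1.6250, γ^t·E[r] = -1.625000, running G = -1.625000
t=1: π = [0.1719, 0.2188, 0.2188, 0.2344, 0.1563], E[r] = -1.3594, γ^t·E[r] = -1.223438, running G = -2.848438
t=2: π = [0.2051, 0.2148, 0.2070, 0.2207, 0.1523], E[r] = -1.2988, γ^t·E[r] = -1.052051, running G = -3.900488
t=3: π = [0.2058, 0.2163, 0.2046, 0.2224, 0.1509], E[r] = -1.2888, γ^t·E[r] = -0.939549, running G = -4.840037
t=4: π = [0.2063, 0.2162, 0.2047, 0.2222, 0.1506], E[r] = -1.2879, γ^t·E[r] = -0.844973, running G = -5.685010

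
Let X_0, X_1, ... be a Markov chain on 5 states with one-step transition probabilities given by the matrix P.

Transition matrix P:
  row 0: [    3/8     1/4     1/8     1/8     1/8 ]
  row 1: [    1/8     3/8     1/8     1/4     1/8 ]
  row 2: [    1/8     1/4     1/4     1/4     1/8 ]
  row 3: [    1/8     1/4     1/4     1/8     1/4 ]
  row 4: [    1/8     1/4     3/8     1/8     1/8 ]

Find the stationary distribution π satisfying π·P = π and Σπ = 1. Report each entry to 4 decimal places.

π = [0.1667, 0.2857, 0.2120, 0.1872, 0.1484]

Balance equations π_j = Σ_i π_i·P[i][j]:
  π_0 = 3/8·π_0 + 1/8·π_1 + 1/8·π_2 + 1/8·π_3 + 1/8·π_4
  π_1 = 1/4·π_0 + 3/8·π_1 + 1/4·π_2 + 1/4·π_3 + 1/4·π_4
  π_2 = 1/8·π_0 + 1/8·π_1 + 1/4·π_2 + 1/4·π_3 + 3/8·π_4
  π_3 = 1/8·π_0 + 1/4·π_1 + 1/4·π_2 + 1/8·π_3 + 1/8·π_4
  normalize: π_0 + π_1 + π_2 + π_3 + π_4 = 1
Solving the linear system gives exactly π = [1/6, 2/7, 325/1533, 41/219, 65/438].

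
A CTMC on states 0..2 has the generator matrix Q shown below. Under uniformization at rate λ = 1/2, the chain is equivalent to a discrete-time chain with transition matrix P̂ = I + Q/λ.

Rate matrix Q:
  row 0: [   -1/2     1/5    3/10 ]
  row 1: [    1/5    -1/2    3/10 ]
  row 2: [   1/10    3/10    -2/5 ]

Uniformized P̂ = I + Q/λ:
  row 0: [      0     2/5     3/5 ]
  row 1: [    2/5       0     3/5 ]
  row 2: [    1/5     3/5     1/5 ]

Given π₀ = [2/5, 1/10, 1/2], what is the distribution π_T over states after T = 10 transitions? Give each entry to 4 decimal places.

π = [0.2245, 0.3469, 0.4286]

t=0: π = [0.4000, 0.1000, 0.5000]
t=1: π = [0.1400, 0.4600, 0.4000]
t=2: π = [0.2640, 0.2960, 0.4400]
t=3: π = [0.2064, 0.3696, 0.4240]
t=4: π = [0.2326, 0.3370, 0.4304]
t=5: π = [0.2209, 0.3513, 0.4278]
t=6: π = [0.2261, 0.3450, 0.4289]
t=7: π = [0.2238, 0.3478, 0.4285]
t=8: π = [0.2248, 0.3466, 0.4286]
t=9: π = [0.2244, 0.3471, 0.4286]
t=10: π = [0.2245, 0.3469, 0.4286]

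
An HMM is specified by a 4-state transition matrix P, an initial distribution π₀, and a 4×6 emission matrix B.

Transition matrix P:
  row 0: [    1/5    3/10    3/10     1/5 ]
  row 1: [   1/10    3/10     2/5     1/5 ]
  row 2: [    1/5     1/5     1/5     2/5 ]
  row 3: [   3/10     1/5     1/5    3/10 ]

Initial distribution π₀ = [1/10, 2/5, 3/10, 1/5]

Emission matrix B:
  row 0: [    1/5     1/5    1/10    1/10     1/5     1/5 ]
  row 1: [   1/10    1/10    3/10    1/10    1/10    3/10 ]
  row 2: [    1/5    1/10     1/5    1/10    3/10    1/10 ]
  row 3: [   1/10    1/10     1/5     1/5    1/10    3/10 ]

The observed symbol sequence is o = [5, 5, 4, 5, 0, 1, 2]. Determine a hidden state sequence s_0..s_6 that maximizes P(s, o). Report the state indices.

t=0: δ = [2.000e-02, 1.200e-01, 3.000e-02, 6.000e-02]  (obs o_0=5)
t=1: δ = [3.600e-03, 1.080e-02, 4.800e-03, 7.200e-03]  ψ = [3, 1, 1, 1]  (obs o_1=5)
t=2: δ = [4.320e-04, 3.240e-04, 1.296e-03, 2.160e-04]  ψ = [3, 1, 1, 1]  (obs o_2=4)
t=3: δ = [5.184e-05, 7.776e-05, 2.592e-05, 1.555e-04]  ψ = [2, 2, 2, 2]  (obs o_3=5)
t=4: δ = [9.331e-06, 3.110e-06, 6.221e-06, 4.666e-06]  ψ = [3, 3, 1, 3]  (obs o_4=0)
t=5: δ = [3.732e-07, 2.799e-07, 2.799e-07, 2.488e-07]  ψ = [0, 0, 0, 2]  (obs o_5=1)
t=6: δ = [7.465e-09, 3.359e-08, 2.239e-08, 2.239e-08]  ψ = [0, 0, 0, 2]  (obs o_6=2)
backtrack: best end state = 1; path = [1, 1, 2, 3, 0, 0, 1]

path = [1, 1, 2, 3, 0, 0, 1]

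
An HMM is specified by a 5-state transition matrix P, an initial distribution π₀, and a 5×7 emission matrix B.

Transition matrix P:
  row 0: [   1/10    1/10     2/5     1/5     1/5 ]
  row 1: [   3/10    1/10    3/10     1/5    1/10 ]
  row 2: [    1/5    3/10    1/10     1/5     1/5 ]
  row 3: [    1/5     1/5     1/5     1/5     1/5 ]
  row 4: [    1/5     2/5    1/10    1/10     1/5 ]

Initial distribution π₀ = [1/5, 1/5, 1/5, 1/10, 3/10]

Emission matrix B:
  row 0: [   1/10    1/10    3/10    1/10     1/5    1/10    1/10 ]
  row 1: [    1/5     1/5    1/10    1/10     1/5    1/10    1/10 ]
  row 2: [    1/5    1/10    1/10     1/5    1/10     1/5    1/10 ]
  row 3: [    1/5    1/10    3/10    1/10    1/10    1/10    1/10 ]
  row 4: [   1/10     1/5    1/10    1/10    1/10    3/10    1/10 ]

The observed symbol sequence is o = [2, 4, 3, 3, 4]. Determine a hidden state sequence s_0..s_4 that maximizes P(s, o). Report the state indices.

path = [4, 1, 0, 2, 1]

t=0: δ = [6.000e-02, 2.000e-02, 2.000e-02, 3.000e-02, 3.000e-02]  (obs o_0=2)
t=1: δ = [1.200e-03, 2.400e-03, 2.400e-03, 1.200e-03, 1.200e-03]  ψ = [0, 4, 0, 0, 0]  (obs o_1=4)
t=2: δ = [7.200e-05, 7.200e-05, 1.440e-04, 4.800e-05, 4.800e-05]  ψ = [1, 2, 1, 1, 2]  (obs o_2=3)
t=3: δ = [2.880e-06, 4.320e-06, 5.760e-06, 2.880e-06, 2.880e-06]  ψ = [2, 2, 0, 2, 2]  (obs o_3=3)
t=4: δ = [2.592e-07, 3.456e-07, 1.296e-07, 1.152e-07, 1.152e-07]  ψ = [1, 2, 1, 2, 2]  (obs o_4=4)
backtrack: best end state = 1; path = [4, 1, 0, 2, 1]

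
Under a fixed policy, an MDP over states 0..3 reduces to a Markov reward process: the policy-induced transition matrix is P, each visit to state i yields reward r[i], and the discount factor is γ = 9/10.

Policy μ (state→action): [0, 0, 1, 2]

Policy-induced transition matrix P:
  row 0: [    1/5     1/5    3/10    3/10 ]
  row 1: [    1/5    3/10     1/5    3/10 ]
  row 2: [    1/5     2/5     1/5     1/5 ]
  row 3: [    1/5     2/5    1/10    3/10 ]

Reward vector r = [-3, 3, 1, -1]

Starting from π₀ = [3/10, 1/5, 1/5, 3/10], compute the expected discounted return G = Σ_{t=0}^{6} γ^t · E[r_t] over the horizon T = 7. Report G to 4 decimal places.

t=0: π = [0.3000, 0.2000, 0.2000, 0.3000], E[r] = -0.4000, γ^t·E[r] = -0.400000, running G = -0.400000
t=1: π = [0.2000, 0.3200, 0.2000, 0.2800], E[r] = 0.2800, γ^t·E[r] = 0.252000, running G = -0.148000
t=2: π = [0.2000, 0.3280, 0.1920, 0.2800], E[r] = 0.2960, γ^t·E[r] = 0.239760, running G = 0.091760
t=3: π = [0.2000, 0.3272, 0.1920, 0.2808], E[r] = 0.2928, γ^t·E[r] = 0.213451, running G = 0.305211
t=4: π = [0.2000, 0.3273, 0.1919, 0.2808], E[r] = 0.2930, γ^t·E[r] = 0.192211, running G = 0.497422
t=5: π = [0.2000, 0.3273, 0.1919, 0.2808], E[r] = 0.2929, γ^t·E[r] = 0.172971, running G = 0.670393
t=6: π = [0.2000, 0.3273, 0.1919, 0.2808], E[r] = 0.2929, γ^t·E[r] = 0.155675, running G = 0.826068

G = 0.8261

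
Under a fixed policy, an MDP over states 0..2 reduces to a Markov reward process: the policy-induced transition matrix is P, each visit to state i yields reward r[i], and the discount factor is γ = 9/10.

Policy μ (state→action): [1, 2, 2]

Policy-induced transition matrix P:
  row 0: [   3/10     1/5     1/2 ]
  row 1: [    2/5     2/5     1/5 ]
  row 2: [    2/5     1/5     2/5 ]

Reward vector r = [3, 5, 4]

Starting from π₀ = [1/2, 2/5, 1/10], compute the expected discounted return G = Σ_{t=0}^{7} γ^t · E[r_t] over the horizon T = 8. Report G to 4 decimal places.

G = 22.1919

t=0: π = [0.5000, 0.4000, 0.1000], E[r] = 3.9000, γ^t·E[r] = 3.900000, running G = 3.900000
t=1: π = [0.3500, 0.2800, 0.3700], E[r] = 3.9300, γ^t·E[r] = 3.537000, running G = 7.437000
t=2: π = [0.3650, 0.2560, 0.3790], E[r] = 3.8910, γ^t·E[r] = 3.151710, running G = 10.588710
t=3: π = [0.3635, 0.2512, 0.3853], E[r] = 3.8877, γ^t·E[r] = 2.834133, running G = 13.422843
t=4: π = [0.3637, 0.2502, 0.3861], E[r] = 3.8866, γ^t·E[r] = 2.549992, running G = 15.972835
t=5: π = [0.3636, 0.2500, 0.3863], E[r] = 3.8864, γ^t·E[r] = 2.294888, running G = 18.267723
t=6: π = [0.3636, 0.2500, 0.3864], E[r] = 3.8864, γ^t·E[r] = 2.065378, running G = 20.333101
t=7: π = [0.3636, 0.2500, 0.3864], E[r] = 3.8864, γ^t·E[r] = 1.858837, running G = 22.191938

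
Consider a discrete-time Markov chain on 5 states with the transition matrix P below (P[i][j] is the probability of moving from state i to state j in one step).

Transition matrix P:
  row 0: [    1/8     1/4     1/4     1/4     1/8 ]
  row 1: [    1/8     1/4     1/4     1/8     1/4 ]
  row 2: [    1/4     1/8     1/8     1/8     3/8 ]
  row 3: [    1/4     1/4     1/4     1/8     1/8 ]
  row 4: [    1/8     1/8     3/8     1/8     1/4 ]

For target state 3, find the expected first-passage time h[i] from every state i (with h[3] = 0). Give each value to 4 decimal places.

First-step conditioning: h[3] = 0; for i ≠ 3, h[i] = 1 + Σ_k P[i][k]·h[k].
  h[0] = 1 + 1/8·h[0] + 1/4·h[1] + 1/4·h[2] + 1/8·h[4]
  h[1] = 1 + 1/8·h[0] + 1/4·h[1] + 1/4·h[2] + 1/4·h[4]
  h[2] = 1 + 1/4·h[0] + 1/8·h[1] + 1/8·h[2] + 3/8·h[4]
  h[4] = 1 + 1/8·h[0] + 1/8·h[1] + 3/8·h[2] + 1/4·h[4]
Solving the 4×4 linear system over states ≠ 3 gives exactly h = [1992/329, 2276/329, 2244/329, 0, 2272/329] (h[3] = 0 is the target).

h = [6.0547, 6.9179, 6.8207, 0.0000, 6.9058]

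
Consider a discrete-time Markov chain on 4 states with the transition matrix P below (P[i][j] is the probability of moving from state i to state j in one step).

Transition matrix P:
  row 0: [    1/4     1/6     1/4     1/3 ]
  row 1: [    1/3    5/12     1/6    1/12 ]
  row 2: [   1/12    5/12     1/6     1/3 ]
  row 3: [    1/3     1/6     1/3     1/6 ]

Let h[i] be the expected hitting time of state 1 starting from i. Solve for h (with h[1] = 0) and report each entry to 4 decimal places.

First-step conditioning: h[1] = 0; for i ≠ 1, h[i] = 1 + Σ_k P[i][k]·h[k].
  h[0] = 1 + 1/4·h[0] + 1/4·h[2] + 1/3·h[3]
  h[2] = 1 + 1/12·h[0] + 1/6·h[2] + 1/3·h[3]
  h[3] = 1 + 1/3·h[0] + 1/3·h[2] + 1/6·h[3]
Solving the 3×3 linear system over states ≠ 1 gives exactly h = [1092/251, 0, 840/251, 1074/251] (h[1] = 0 is the target).

h = [4.3506, 0.0000, 3.3466, 4.2789]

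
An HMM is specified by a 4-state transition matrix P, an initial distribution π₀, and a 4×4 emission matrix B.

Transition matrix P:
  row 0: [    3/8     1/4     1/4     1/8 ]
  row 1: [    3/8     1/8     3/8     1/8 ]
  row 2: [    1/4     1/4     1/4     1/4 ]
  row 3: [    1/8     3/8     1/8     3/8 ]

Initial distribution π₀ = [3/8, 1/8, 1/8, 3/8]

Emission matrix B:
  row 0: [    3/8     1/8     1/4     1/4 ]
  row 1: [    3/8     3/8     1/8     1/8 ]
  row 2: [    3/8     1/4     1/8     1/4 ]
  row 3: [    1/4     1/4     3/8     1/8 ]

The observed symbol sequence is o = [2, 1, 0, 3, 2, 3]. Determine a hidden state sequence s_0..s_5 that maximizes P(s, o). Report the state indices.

path = [3, 1, 0, 0, 0, 0]

t=0: δ = [9.375e-02, 1.562e-02, 1.562e-02, 1.406e-01]  (obs o_0=2)
t=1: δ = [4.395e-03, 1.978e-02, 5.859e-03, 1.318e-02]  ψ = [0, 3, 0, 3]  (obs o_1=1)
t=2: δ = [2.781e-03, 1.854e-03, 2.781e-03, 1.236e-03]  ψ = [1, 3, 1, 3]  (obs o_2=0)
t=3: δ = [2.607e-04, 8.690e-05, 1.738e-04, 8.690e-05]  ψ = [0, 0, 0, 2]  (obs o_3=3)
t=4: δ = [2.444e-05, 8.147e-06, 8.147e-06, 1.629e-05]  ψ = [0, 0, 0, 2]  (obs o_4=2)
t=5: δ = [2.291e-06, 7.638e-07, 1.528e-06, 7.638e-07]  ψ = [0, 0, 0, 3]  (obs o_5=3)
backtrack: best end state = 0; path = [3, 1, 0, 0, 0, 0]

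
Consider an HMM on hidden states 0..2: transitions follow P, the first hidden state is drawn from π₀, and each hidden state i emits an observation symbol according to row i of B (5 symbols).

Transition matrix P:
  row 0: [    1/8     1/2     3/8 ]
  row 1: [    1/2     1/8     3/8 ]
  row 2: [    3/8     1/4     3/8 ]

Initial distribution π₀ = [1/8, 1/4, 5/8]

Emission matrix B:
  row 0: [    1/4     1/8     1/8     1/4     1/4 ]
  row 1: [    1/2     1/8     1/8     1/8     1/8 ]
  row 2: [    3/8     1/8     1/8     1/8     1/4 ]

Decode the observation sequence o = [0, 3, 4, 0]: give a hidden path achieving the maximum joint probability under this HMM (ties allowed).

t=0: δ = [3.125e-02, 1.250e-01, 2.344e-01]  (obs o_0=0)
t=1: δ = [2.197e-02, 7.324e-03, 1.099e-02]  ψ = [2, 2, 2]  (obs o_1=3)
t=2: δ = [1.030e-03, 1.373e-03, 2.060e-03]  ψ = [2, 0, 0]  (obs o_2=4)
t=3: δ = [1.931e-04, 2.575e-04, 2.897e-04]  ψ = [2, 0, 2]  (obs o_3=0)
backtrack: best end state = 2; path = [2, 0, 2, 2]

path = [2, 0, 2, 2]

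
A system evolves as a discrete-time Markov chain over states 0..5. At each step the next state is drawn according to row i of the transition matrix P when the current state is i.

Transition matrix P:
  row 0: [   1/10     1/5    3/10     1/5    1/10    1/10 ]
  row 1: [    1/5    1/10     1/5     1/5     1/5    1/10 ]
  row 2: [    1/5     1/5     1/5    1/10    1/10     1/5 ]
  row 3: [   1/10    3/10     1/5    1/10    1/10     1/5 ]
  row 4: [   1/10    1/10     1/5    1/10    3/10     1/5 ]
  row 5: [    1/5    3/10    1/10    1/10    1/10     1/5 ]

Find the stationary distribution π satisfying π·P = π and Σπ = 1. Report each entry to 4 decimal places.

π = [0.1559, 0.1955, 0.1991, 0.1351, 0.1494, 0.1649]

Balance equations π_j = Σ_i π_i·P[i][j]:
  π_0 = 1/10·π_0 + 1/5·π_1 + 1/5·π_2 + 1/10·π_3 + 1/10·π_4 + 1/5·π_5
  π_1 = 1/5·π_0 + 1/10·π_1 + 1/5·π_2 + 3/10·π_3 + 1/10·π_4 + 3/10·π_5
  π_2 = 3/10·π_0 + 1/5·π_1 + 1/5·π_2 + 1/5·π_3 + 1/5·π_4 + 1/10·π_5
  π_3 = 1/5·π_0 + 1/5·π_1 + 1/10·π_2 + 1/10·π_3 + 1/10·π_4 + 1/10·π_5
  π_4 = 1/10·π_0 + 1/5·π_1 + 1/10·π_2 + 1/10·π_3 + 3/10·π_4 + 1/10·π_5
  normalize: π_0 + π_1 + π_2 + π_3 + π_4 + π_5 = 1
Solving the linear system gives exactly π = [7703/49395, 87/445, 1967/9879, 13351/98790, 133/890, 8143/49395].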